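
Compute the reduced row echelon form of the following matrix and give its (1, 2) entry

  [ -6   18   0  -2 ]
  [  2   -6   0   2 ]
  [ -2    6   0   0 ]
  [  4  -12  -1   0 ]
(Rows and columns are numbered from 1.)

-3

ρ1 → -1/6·ρ1
  [  1   -3   0  1/3 ]
  [  2   -6   0    2 ]
  [ -2    6   0    0 ]
  [  4  -12  -1    0 ]
ρ2 → ρ2 − 2·ρ1
  [  1   -3   0  1/3 ]
  [  0    0   0  4/3 ]
  [ -2    6   0    0 ]
  [  4  -12  -1    0 ]
ρ3 → ρ3 + 2·ρ1
  [ 1   -3   0  1/3 ]
  [ 0    0   0  4/3 ]
  [ 0    0   0  2/3 ]
  [ 4  -12  -1    0 ]
ρ4 → ρ4 − 4·ρ1
  [ 1  -3   0   1/3 ]
  [ 0   0   0   4/3 ]
  [ 0   0   0   2/3 ]
  [ 0   0  -1  -4/3 ]
ρ2 ↔ ρ4
  [ 1  -3   0   1/3 ]
  [ 0   0  -1  -4/3 ]
  [ 0   0   0   2/3 ]
  [ 0   0   0   4/3 ]
ρ2 → -1·ρ2
  [ 1  -3  0  1/3 ]
  [ 0   0  1  4/3 ]
  [ 0   0  0  2/3 ]
  [ 0   0  0  4/3 ]
ρ3 → 3/2·ρ3
  [ 1  -3  0  1/3 ]
  [ 0   0  1  4/3 ]
  [ 0   0  0    1 ]
  [ 0   0  0  4/3 ]
ρ4 → ρ4 − 4/3·ρ3
  [ 1  -3  0  1/3 ]
  [ 0   0  1  4/3 ]
  [ 0   0  0    1 ]
  [ 0   0  0    0 ]
ρ2 → ρ2 − 4/3·ρ3
  [ 1  -3  0  1/3 ]
  [ 0   0  1    0 ]
  [ 0   0  0    1 ]
  [ 0   0  0    0 ]
ρ1 → ρ1 − 1/3·ρ3
  [ 1  -3  0  0 ]
  [ 0   0  1  0 ]
  [ 0   0  0  1 ]
  [ 0   0  0  0 ]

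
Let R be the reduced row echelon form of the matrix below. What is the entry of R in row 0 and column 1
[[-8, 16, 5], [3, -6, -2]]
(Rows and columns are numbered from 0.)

-2

ρ1 := -1/8·ρ1
  [ 1  -2  -5/8 ]
  [ 3  -6    -2 ]
ρ2 := ρ2 − 3·ρ1
  [ 1  -2  -5/8 ]
  [ 0   0  -1/8 ]
ρ2 := -8·ρ2
  [ 1  -2  -5/8 ]
  [ 0   0     1 ]
ρ1 := ρ1 + 5/8·ρ2
  [ 1  -2  0 ]
  [ 0   0  1 ]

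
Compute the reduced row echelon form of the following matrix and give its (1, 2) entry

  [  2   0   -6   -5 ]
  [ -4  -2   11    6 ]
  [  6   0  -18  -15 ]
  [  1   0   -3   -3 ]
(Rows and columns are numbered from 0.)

1/2

r1 → 1/2·r1
  [  1   0   -3  -5/2 ]
  [ -4  -2   11     6 ]
  [  6   0  -18   -15 ]
  [  1   0   -3    -3 ]
r2 → r2 + 4·r1
  [ 1   0   -3  -5/2 ]
  [ 0  -2   -1    -4 ]
  [ 6   0  -18   -15 ]
  [ 1   0   -3    -3 ]
r3 → r3 − 6·r1
  [ 1   0  -3  -5/2 ]
  [ 0  -2  -1    -4 ]
  [ 0   0   0     0 ]
  [ 1   0  -3    -3 ]
r4 → r4 − r1
  [ 1   0  -3  -5/2 ]
  [ 0  -2  -1    -4 ]
  [ 0   0   0     0 ]
  [ 0   0   0  -1/2 ]
r2 → -1/2·r2
  [ 1  0   -3  -5/2 ]
  [ 0  1  1/2     2 ]
  [ 0  0    0     0 ]
  [ 0  0    0  -1/2 ]
r3 <=> r4
  [ 1  0   -3  -5/2 ]
  [ 0  1  1/2     2 ]
  [ 0  0    0  -1/2 ]
  [ 0  0    0     0 ]
r3 → -2·r3
  [ 1  0   -3  -5/2 ]
  [ 0  1  1/2     2 ]
  [ 0  0    0     1 ]
  [ 0  0    0     0 ]
r2 → r2 − 2·r3
  [ 1  0   -3  -5/2 ]
  [ 0  1  1/2     0 ]
  [ 0  0    0     1 ]
  [ 0  0    0     0 ]
r1 → r1 + 5/2·r3
  [ 1  0   -3  0 ]
  [ 0  1  1/2  0 ]
  [ 0  0    0  1 ]
  [ 0  0    0  0 ]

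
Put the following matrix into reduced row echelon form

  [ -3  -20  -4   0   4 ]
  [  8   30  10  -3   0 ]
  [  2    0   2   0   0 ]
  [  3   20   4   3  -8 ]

[[1, 0, 0, 0, -4], [0, 1, 0, 0, -2/5], [0, 0, 1, 0, 4], [0, 0, 0, 1, -4/3]]

Multiply r1 by -1/3.
  [ 1  20/3  4/3   0  -4/3 ]
  [ 8    30   10  -3     0 ]
  [ 2     0    2   0     0 ]
  [ 3    20    4   3    -8 ]
Subtract 8 times r1 from r2.
  [ 1   20/3   4/3   0  -4/3 ]
  [ 0  -70/3  -2/3  -3  32/3 ]
  [ 2      0     2   0     0 ]
  [ 3     20     4   3    -8 ]
Subtract 2 times r1 from r3.
  [ 1   20/3   4/3   0  -4/3 ]
  [ 0  -70/3  -2/3  -3  32/3 ]
  [ 0  -40/3  -2/3   0   8/3 ]
  [ 3     20     4   3    -8 ]
Subtract 3 times r1 from r4.
  [ 1   20/3   4/3   0  -4/3 ]
  [ 0  -70/3  -2/3  -3  32/3 ]
  [ 0  -40/3  -2/3   0   8/3 ]
  [ 0      0     0   3    -4 ]
Multiply r2 by -3/70.
  [ 1   20/3   4/3     0    -4/3 ]
  [ 0      1  1/35  9/70  -16/35 ]
  [ 0  -40/3  -2/3     0     8/3 ]
  [ 0      0     0     3      -4 ]
Add 40/3 times r2 to r3.
  [ 1  20/3   4/3     0    -4/3 ]
  [ 0     1  1/35  9/70  -16/35 ]
  [ 0     0  -2/7  12/7   -24/7 ]
  [ 0     0     0     3      -4 ]
Multiply r3 by -7/2.
  [ 1  20/3   4/3     0    -4/3 ]
  [ 0     1  1/35  9/70  -16/35 ]
  [ 0     0     1    -6      12 ]
  [ 0     0     0     3      -4 ]
Multiply r4 by 1/3.
  [ 1  20/3   4/3     0    -4/3 ]
  [ 0     1  1/35  9/70  -16/35 ]
  [ 0     0     1    -6      12 ]
  [ 0     0     0     1    -4/3 ]
Add 6 times r4 to r3.
  [ 1  20/3   4/3     0    -4/3 ]
  [ 0     1  1/35  9/70  -16/35 ]
  [ 0     0     1     0       4 ]
  [ 0     0     0     1    -4/3 ]
Subtract 9/70 times r4 from r2.
  [ 1  20/3   4/3  0  -4/3 ]
  [ 0     1  1/35  0  -2/7 ]
  [ 0     0     1  0     4 ]
  [ 0     0     0  1  -4/3 ]
Subtract 1/35 times r3 from r2.
  [ 1  20/3  4/3  0  -4/3 ]
  [ 0     1    0  0  -2/5 ]
  [ 0     0    1  0     4 ]
  [ 0     0    0  1  -4/3 ]
Subtract 4/3 times r3 from r1.
  [ 1  20/3  0  0  -20/3 ]
  [ 0     1  0  0   -2/5 ]
  [ 0     0  1  0      4 ]
  [ 0     0  0  1   -4/3 ]
Subtract 20/3 times r2 from r1.
  [ 1  0  0  0    -4 ]
  [ 0  1  0  0  -2/5 ]
  [ 0  0  1  0     4 ]
  [ 0  0  0  1  -4/3 ]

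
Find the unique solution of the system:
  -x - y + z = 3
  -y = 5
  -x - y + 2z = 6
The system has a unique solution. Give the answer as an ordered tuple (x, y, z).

(5, -5, 3)

Form the augmented matrix and row-reduce:
  [ -1  -1  1  |  3 ]
  [  0  -1  0  |  5 ]
  [ -1  -1  2  |  6 ]
R1 ← -1·R1
  [  1   1  -1  |  -3 ]
  [  0  -1   0  |   5 ]
  [ -1  -1   2  |   6 ]
R3 ← R3 + R1
  [ 1   1  -1  |  -3 ]
  [ 0  -1   0  |   5 ]
  [ 0   0   1  |   3 ]
R2 ← -1·R2
  [ 1  1  -1  |  -3 ]
  [ 0  1   0  |  -5 ]
  [ 0  0   1  |   3 ]
R1 ← R1 + R3
  [ 1  1  0  |   0 ]
  [ 0  1  0  |  -5 ]
  [ 0  0  1  |   3 ]
R1 ← R1 − R2
  [ 1  0  0  |   5 ]
  [ 0  1  0  |  -5 ]
  [ 0  0  1  |   3 ]
Reading off the last column: x = 5, y = -5, z = 3.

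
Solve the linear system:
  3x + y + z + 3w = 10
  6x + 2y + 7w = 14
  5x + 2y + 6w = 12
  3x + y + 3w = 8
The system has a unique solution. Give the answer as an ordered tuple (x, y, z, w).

Form the augmented matrix and row-reduce:
  [ 3  1  1  3  |  10 ]
  [ 6  2  0  7  |  14 ]
  [ 5  2  0  6  |  12 ]
  [ 3  1  0  3  |   8 ]
ρ1 := 1/3·ρ1
  [ 1  1/3  1/3  1  |  10/3 ]
  [ 6    2    0  7  |    14 ]
  [ 5    2    0  6  |    12 ]
  [ 3    1    0  3  |     8 ]
ρ2 := ρ2 − 6·ρ1
  [ 1  1/3  1/3  1  |  10/3 ]
  [ 0    0   -2  1  |    -6 ]
  [ 5    2    0  6  |    12 ]
  [ 3    1    0  3  |     8 ]
ρ3 := ρ3 − 5·ρ1
  [ 1  1/3   1/3  1  |   10/3 ]
  [ 0    0    -2  1  |     -6 ]
  [ 0  1/3  -5/3  1  |  -14/3 ]
  [ 3    1     0  3  |      8 ]
ρ4 := ρ4 − 3·ρ1
  [ 1  1/3   1/3  1  |   10/3 ]
  [ 0    0    -2  1  |     -6 ]
  [ 0  1/3  -5/3  1  |  -14/3 ]
  [ 0    0    -1  0  |     -2 ]
ρ2 ↔ ρ3
  [ 1  1/3   1/3  1  |   10/3 ]
  [ 0  1/3  -5/3  1  |  -14/3 ]
  [ 0    0    -2  1  |     -6 ]
  [ 0    0    -1  0  |     -2 ]
ρ2 := 3·ρ2
  [ 1  1/3  1/3  1  |  10/3 ]
  [ 0    1   -5  3  |   -14 ]
  [ 0    0   -2  1  |    -6 ]
  [ 0    0   -1  0  |    -2 ]
ρ3 := -1/2·ρ3
  [ 1  1/3  1/3     1  |  10/3 ]
  [ 0    1   -5     3  |   -14 ]
  [ 0    0    1  -1/2  |     3 ]
  [ 0    0   -1     0  |    -2 ]
ρ4 := ρ4 + ρ3
  [ 1  1/3  1/3     1  |  10/3 ]
  [ 0    1   -5     3  |   -14 ]
  [ 0    0    1  -1/2  |     3 ]
  [ 0    0    0  -1/2  |     1 ]
ρ4 := -2·ρ4
  [ 1  1/3  1/3     1  |  10/3 ]
  [ 0    1   -5     3  |   -14 ]
  [ 0    0    1  -1/2  |     3 ]
  [ 0    0    0     1  |    -2 ]
ρ3 := ρ3 + 1/2·ρ4
  [ 1  1/3  1/3  1  |  10/3 ]
  [ 0    1   -5  3  |   -14 ]
  [ 0    0    1  0  |     2 ]
  [ 0    0    0  1  |    -2 ]
ρ2 := ρ2 − 3·ρ4
  [ 1  1/3  1/3  1  |  10/3 ]
  [ 0    1   -5  0  |    -8 ]
  [ 0    0    1  0  |     2 ]
  [ 0    0    0  1  |    -2 ]
ρ1 := ρ1 − ρ4
  [ 1  1/3  1/3  0  |  16/3 ]
  [ 0    1   -5  0  |    -8 ]
  [ 0    0    1  0  |     2 ]
  [ 0    0    0  1  |    -2 ]
ρ2 := ρ2 + 5·ρ3
  [ 1  1/3  1/3  0  |  16/3 ]
  [ 0    1    0  0  |     2 ]
  [ 0    0    1  0  |     2 ]
  [ 0    0    0  1  |    -2 ]
ρ1 := ρ1 − 1/3·ρ3
  [ 1  1/3  0  0  |  14/3 ]
  [ 0    1  0  0  |     2 ]
  [ 0    0  1  0  |     2 ]
  [ 0    0  0  1  |    -2 ]
ρ1 := ρ1 − 1/3·ρ2
  [ 1  0  0  0  |   4 ]
  [ 0  1  0  0  |   2 ]
  [ 0  0  1  0  |   2 ]
  [ 0  0  0  1  |  -2 ]
Reading off the last column: x = 4, y = 2, z = 2, w = -2.

(4, 2, 2, -2)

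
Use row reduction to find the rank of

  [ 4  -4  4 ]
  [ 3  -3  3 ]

rank = 1

ρ1 := 1/4·ρ1
  [ 1  -1  1 ]
  [ 3  -3  3 ]
ρ2 := ρ2 − 3·ρ1
  [ 1  -1  1 ]
  [ 0   0  0 ]
The reduced form has 1 nonzero row.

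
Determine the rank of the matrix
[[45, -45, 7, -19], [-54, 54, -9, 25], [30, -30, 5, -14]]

ρ1 ← 1/45·ρ1
ρ2 ← ρ2 + 54·ρ1
ρ3 ← ρ3 − 30·ρ1
ρ2 ← -5/3·ρ2
ρ3 ← ρ3 − 1/3·ρ2
ρ3 ← -9·ρ3
ρ2 ← ρ2 + 11/3·ρ3
ρ1 ← ρ1 + 19/45·ρ3
ρ1 ← ρ1 − 7/45·ρ2
The reduced form has 3 nonzero rows.

rank = 3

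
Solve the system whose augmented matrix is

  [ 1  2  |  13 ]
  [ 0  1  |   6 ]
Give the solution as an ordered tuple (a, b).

ρ1 ← ρ1 − 2·ρ2
  [ 1  0  |  1 ]
  [ 0  1  |  6 ]
Reading off the last column: a = 1, b = 6.

(1, 6)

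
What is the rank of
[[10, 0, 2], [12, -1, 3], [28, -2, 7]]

Multiply r1 by 1/10.
  [  1   0  1/5 ]
  [ 12  -1    3 ]
  [ 28  -2    7 ]
Subtract 12 times r1 from r2.
  [  1   0  1/5 ]
  [  0  -1  3/5 ]
  [ 28  -2    7 ]
Subtract 28 times r1 from r3.
  [ 1   0  1/5 ]
  [ 0  -1  3/5 ]
  [ 0  -2  7/5 ]
Multiply r2 by -1.
  [ 1   0   1/5 ]
  [ 0   1  -3/5 ]
  [ 0  -2   7/5 ]
Add 2 times r2 to r3.
  [ 1  0   1/5 ]
  [ 0  1  -3/5 ]
  [ 0  0   1/5 ]
Multiply r3 by 5.
  [ 1  0   1/5 ]
  [ 0  1  -3/5 ]
  [ 0  0     1 ]
Add 3/5 times r3 to r2.
  [ 1  0  1/5 ]
  [ 0  1    0 ]
  [ 0  0    1 ]
Subtract 1/5 times r3 from r1.
  [ 1  0  0 ]
  [ 0  1  0 ]
  [ 0  0  1 ]
The reduced form has 3 nonzero rows.

rank = 3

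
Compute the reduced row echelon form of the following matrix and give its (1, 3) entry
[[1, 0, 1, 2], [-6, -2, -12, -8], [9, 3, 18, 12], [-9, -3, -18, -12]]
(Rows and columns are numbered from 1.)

Add 6 times R1 to R2.
  [  1   0    1    2 ]
  [  0  -2   -6    4 ]
  [  9   3   18   12 ]
  [ -9  -3  -18  -12 ]
Subtract 9 times R1 from R3.
  [  1   0    1    2 ]
  [  0  -2   -6    4 ]
  [  0   3    9   -6 ]
  [ -9  -3  -18  -12 ]
Add 9 times R1 to R4.
  [ 1   0   1   2 ]
  [ 0  -2  -6   4 ]
  [ 0   3   9  -6 ]
  [ 0  -3  -9   6 ]
Multiply R2 by -1/2.
  [ 1   0   1   2 ]
  [ 0   1   3  -2 ]
  [ 0   3   9  -6 ]
  [ 0  -3  -9   6 ]
Subtract 3 times R2 from R3.
  [ 1   0   1   2 ]
  [ 0   1   3  -2 ]
  [ 0   0   0   0 ]
  [ 0  -3  -9   6 ]
Add 3 times R2 to R4.
  [ 1  0  1   2 ]
  [ 0  1  3  -2 ]
  [ 0  0  0   0 ]
  [ 0  0  0   0 ]

1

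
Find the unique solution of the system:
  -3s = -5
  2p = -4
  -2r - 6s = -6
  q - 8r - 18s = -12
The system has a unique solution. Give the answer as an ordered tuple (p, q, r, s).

(-2, 2, -2, 5/3)

Form the augmented matrix and row-reduce:
  [ 0  0   0   -3  |   -5 ]
  [ 2  0   0    0  |   -4 ]
  [ 0  0  -2   -6  |   -6 ]
  [ 0  1  -8  -18  |  -12 ]
R1 <=> R2
  [ 2  0   0    0  |   -4 ]
  [ 0  0   0   -3  |   -5 ]
  [ 0  0  -2   -6  |   -6 ]
  [ 0  1  -8  -18  |  -12 ]
R1 := 1/2·R1
  [ 1  0   0    0  |   -2 ]
  [ 0  0   0   -3  |   -5 ]
  [ 0  0  -2   -6  |   -6 ]
  [ 0  1  -8  -18  |  -12 ]
R2 <=> R4
  [ 1  0   0    0  |   -2 ]
  [ 0  1  -8  -18  |  -12 ]
  [ 0  0  -2   -6  |   -6 ]
  [ 0  0   0   -3  |   -5 ]
R3 := -1/2·R3
  [ 1  0   0    0  |   -2 ]
  [ 0  1  -8  -18  |  -12 ]
  [ 0  0   1    3  |    3 ]
  [ 0  0   0   -3  |   -5 ]
R4 := -1/3·R4
  [ 1  0   0    0  |   -2 ]
  [ 0  1  -8  -18  |  -12 ]
  [ 0  0   1    3  |    3 ]
  [ 0  0   0    1  |  5/3 ]
R3 := R3 − 3·R4
  [ 1  0   0    0  |   -2 ]
  [ 0  1  -8  -18  |  -12 ]
  [ 0  0   1    0  |   -2 ]
  [ 0  0   0    1  |  5/3 ]
R2 := R2 + 18·R4
  [ 1  0   0  0  |   -2 ]
  [ 0  1  -8  0  |   18 ]
  [ 0  0   1  0  |   -2 ]
  [ 0  0   0  1  |  5/3 ]
R2 := R2 + 8·R3
  [ 1  0  0  0  |   -2 ]
  [ 0  1  0  0  |    2 ]
  [ 0  0  1  0  |   -2 ]
  [ 0  0  0  1  |  5/3 ]
Reading off the last column: p = -2, q = 2, r = -2, s = 5/3.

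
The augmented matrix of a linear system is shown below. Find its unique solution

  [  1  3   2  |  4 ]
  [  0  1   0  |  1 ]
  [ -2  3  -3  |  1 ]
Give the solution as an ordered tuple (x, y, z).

(1, 1, 0)

R3 -> R3 + 2·R1
  [ 1  3  2  |  4 ]
  [ 0  1  0  |  1 ]
  [ 0  9  1  |  9 ]
R3 -> R3 − 9·R2
  [ 1  3  2  |  4 ]
  [ 0  1  0  |  1 ]
  [ 0  0  1  |  0 ]
R1 -> R1 − 2·R3
  [ 1  3  0  |  4 ]
  [ 0  1  0  |  1 ]
  [ 0  0  1  |  0 ]
R1 -> R1 − 3·R2
  [ 1  0  0  |  1 ]
  [ 0  1  0  |  1 ]
  [ 0  0  1  |  0 ]
Reading off the last column: x = 1, y = 1, z = 0.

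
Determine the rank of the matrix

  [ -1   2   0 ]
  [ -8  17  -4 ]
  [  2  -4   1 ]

R1 ← -1·R1
  [  1  -2   0 ]
  [ -8  17  -4 ]
  [  2  -4   1 ]
R2 ← R2 + 8·R1
  [ 1  -2   0 ]
  [ 0   1  -4 ]
  [ 2  -4   1 ]
R3 ← R3 − 2·R1
  [ 1  -2   0 ]
  [ 0   1  -4 ]
  [ 0   0   1 ]
R2 ← R2 + 4·R3
  [ 1  -2  0 ]
  [ 0   1  0 ]
  [ 0   0  1 ]
R1 ← R1 + 2·R2
  [ 1  0  0 ]
  [ 0  1  0 ]
  [ 0  0  1 ]
The reduced form has 3 nonzero rows.

rank = 3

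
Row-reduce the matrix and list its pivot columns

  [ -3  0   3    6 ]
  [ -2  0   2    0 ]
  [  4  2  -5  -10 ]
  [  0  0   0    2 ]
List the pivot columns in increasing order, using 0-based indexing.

0, 1, 3

ρ1 := -1/3·ρ1
ρ2 := ρ2 + 2·ρ1
ρ3 := ρ3 − 4·ρ1
ρ2 <=> ρ3
ρ2 := 1/2·ρ2
ρ3 := -1/4·ρ3
ρ4 := ρ4 − 2·ρ3
ρ2 := ρ2 + ρ3
ρ1 := ρ1 + 2·ρ3
Pivot columns are the columns containing a leading 1.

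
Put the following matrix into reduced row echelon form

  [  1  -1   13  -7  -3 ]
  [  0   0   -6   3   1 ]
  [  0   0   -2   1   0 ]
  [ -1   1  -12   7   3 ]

[[1, -1, 0, 0, 0], [0, 0, 1, 0, 0], [0, 0, 0, 1, 0], [0, 0, 0, 0, 1]]

r4 -> r4 + r1
  [ 1  -1  13  -7  -3 ]
  [ 0   0  -6   3   1 ]
  [ 0   0  -2   1   0 ]
  [ 0   0   1   0   0 ]
r2 -> -1/6·r2
  [ 1  -1  13    -7    -3 ]
  [ 0   0   1  -1/2  -1/6 ]
  [ 0   0  -2     1     0 ]
  [ 0   0   1     0     0 ]
r3 -> r3 + 2·r2
  [ 1  -1  13    -7    -3 ]
  [ 0   0   1  -1/2  -1/6 ]
  [ 0   0   0     0  -1/3 ]
  [ 0   0   1     0     0 ]
r4 -> r4 − r2
  [ 1  -1  13    -7    -3 ]
  [ 0   0   1  -1/2  -1/6 ]
  [ 0   0   0     0  -1/3 ]
  [ 0   0   0   1/2   1/6 ]
r3 <=> r4
  [ 1  -1  13    -7    -3 ]
  [ 0   0   1  -1/2  -1/6 ]
  [ 0   0   0   1/2   1/6 ]
  [ 0   0   0     0  -1/3 ]
r3 -> 2·r3
  [ 1  -1  13    -7    -3 ]
  [ 0   0   1  -1/2  -1/6 ]
  [ 0   0   0     1   1/3 ]
  [ 0   0   0     0  -1/3 ]
r4 -> -3·r4
  [ 1  -1  13    -7    -3 ]
  [ 0   0   1  -1/2  -1/6 ]
  [ 0   0   0     1   1/3 ]
  [ 0   0   0     0     1 ]
r3 -> r3 − 1/3·r4
  [ 1  -1  13    -7    -3 ]
  [ 0   0   1  -1/2  -1/6 ]
  [ 0   0   0     1     0 ]
  [ 0   0   0     0     1 ]
r2 -> r2 + 1/6·r4
  [ 1  -1  13    -7  -3 ]
  [ 0   0   1  -1/2   0 ]
  [ 0   0   0     1   0 ]
  [ 0   0   0     0   1 ]
r1 -> r1 + 3·r4
  [ 1  -1  13    -7  0 ]
  [ 0   0   1  -1/2  0 ]
  [ 0   0   0     1  0 ]
  [ 0   0   0     0  1 ]
r2 -> r2 + 1/2·r3
  [ 1  -1  13  -7  0 ]
  [ 0   0   1   0  0 ]
  [ 0   0   0   1  0 ]
  [ 0   0   0   0  1 ]
r1 -> r1 + 7·r3
  [ 1  -1  13  0  0 ]
  [ 0   0   1  0  0 ]
  [ 0   0   0  1  0 ]
  [ 0   0   0  0  1 ]
r1 -> r1 − 13·r2
  [ 1  -1  0  0  0 ]
  [ 0   0  1  0  0 ]
  [ 0   0  0  1  0 ]
  [ 0   0  0  0  1 ]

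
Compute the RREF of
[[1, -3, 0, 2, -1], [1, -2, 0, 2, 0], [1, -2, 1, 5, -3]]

Subtract R1 from R2.
Subtract R1 from R3.
Subtract R2 from R3.
Add 3 times R2 to R1.

[[1, 0, 0, 2, 2], [0, 1, 0, 0, 1], [0, 0, 1, 3, -3]]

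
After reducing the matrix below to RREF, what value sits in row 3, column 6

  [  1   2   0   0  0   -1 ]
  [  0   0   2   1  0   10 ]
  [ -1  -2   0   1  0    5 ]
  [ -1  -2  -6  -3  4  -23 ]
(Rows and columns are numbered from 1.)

R3 → R3 + R1
R4 → R4 + R1
R2 → 1/2·R2
R4 → R4 + 6·R2
R4 → 1/4·R4
R2 → R2 − 1/2·R3

4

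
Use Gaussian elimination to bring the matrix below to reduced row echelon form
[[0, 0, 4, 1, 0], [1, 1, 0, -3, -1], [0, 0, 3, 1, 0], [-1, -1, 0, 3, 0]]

ρ1 <-> ρ2
ρ4 ← ρ4 + ρ1
ρ2 ← 1/4·ρ2
ρ3 ← ρ3 − 3·ρ2
ρ3 ← 4·ρ3
ρ4 ← -1·ρ4
ρ1 ← ρ1 + ρ4
ρ2 ← ρ2 − 1/4·ρ3
ρ1 ← ρ1 + 3·ρ3

[[1, 1, 0, 0, 0], [0, 0, 1, 0, 0], [0, 0, 0, 1, 0], [0, 0, 0, 0, 1]]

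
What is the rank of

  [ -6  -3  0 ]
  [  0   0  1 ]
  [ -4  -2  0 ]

R1 → -1/6·R1
R3 → R3 + 4·R1
The reduced form has 2 nonzero rows.

rank = 2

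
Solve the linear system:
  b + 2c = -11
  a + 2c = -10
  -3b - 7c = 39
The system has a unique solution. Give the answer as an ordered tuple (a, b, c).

Form the augmented matrix and row-reduce:
  [ 0   1   2  |  -11 ]
  [ 1   0   2  |  -10 ]
  [ 0  -3  -7  |   39 ]
Swap ρ1 and ρ2.
  [ 1   0   2  |  -10 ]
  [ 0   1   2  |  -11 ]
  [ 0  -3  -7  |   39 ]
Add 3 times ρ2 to ρ3.
  [ 1  0   2  |  -10 ]
  [ 0  1   2  |  -11 ]
  [ 0  0  -1  |    6 ]
Multiply ρ3 by -1.
  [ 1  0  2  |  -10 ]
  [ 0  1  2  |  -11 ]
  [ 0  0  1  |   -6 ]
Subtract 2 times ρ3 from ρ2.
  [ 1  0  2  |  -10 ]
  [ 0  1  0  |    1 ]
  [ 0  0  1  |   -6 ]
Subtract 2 times ρ3 from ρ1.
  [ 1  0  0  |   2 ]
  [ 0  1  0  |   1 ]
  [ 0  0  1  |  -6 ]
Reading off the last column: a = 2, b = 1, c = -6.

(2, 1, -6)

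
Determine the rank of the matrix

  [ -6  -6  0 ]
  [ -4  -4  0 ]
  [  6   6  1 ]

Multiply R1 by -1/6.
  [  1   1  0 ]
  [ -4  -4  0 ]
  [  6   6  1 ]
Add 4 times R1 to R2.
  [ 1  1  0 ]
  [ 0  0  0 ]
  [ 6  6  1 ]
Subtract 6 times R1 from R3.
  [ 1  1  0 ]
  [ 0  0  0 ]
  [ 0  0  1 ]
Swap R2 and R3.
  [ 1  1  0 ]
  [ 0  0  1 ]
  [ 0  0  0 ]
The reduced form has 2 nonzero rows.

rank = 2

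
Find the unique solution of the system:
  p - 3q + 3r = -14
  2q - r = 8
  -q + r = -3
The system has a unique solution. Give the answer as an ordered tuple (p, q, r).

(-5, 5, 2)

Form the augmented matrix and row-reduce:
  [ 1  -3   3  |  -14 ]
  [ 0   2  -1  |    8 ]
  [ 0  -1   1  |   -3 ]
R2 → 1/2·R2
  [ 1  -3     3  |  -14 ]
  [ 0   1  -1/2  |    4 ]
  [ 0  -1     1  |   -3 ]
R3 → R3 + R2
  [ 1  -3     3  |  -14 ]
  [ 0   1  -1/2  |    4 ]
  [ 0   0   1/2  |    1 ]
R3 → 2·R3
  [ 1  -3     3  |  -14 ]
  [ 0   1  -1/2  |    4 ]
  [ 0   0     1  |    2 ]
R2 → R2 + 1/2·R3
  [ 1  -3  3  |  -14 ]
  [ 0   1  0  |    5 ]
  [ 0   0  1  |    2 ]
R1 → R1 − 3·R3
  [ 1  -3  0  |  -20 ]
  [ 0   1  0  |    5 ]
  [ 0   0  1  |    2 ]
R1 → R1 + 3·R2
  [ 1  0  0  |  -5 ]
  [ 0  1  0  |   5 ]
  [ 0  0  1  |   2 ]
Reading off the last column: p = -5, q = 5, r = 2.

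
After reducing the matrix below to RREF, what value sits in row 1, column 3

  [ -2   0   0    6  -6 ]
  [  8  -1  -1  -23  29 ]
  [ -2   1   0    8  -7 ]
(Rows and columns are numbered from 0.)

Multiply ρ1 by -1/2.
Subtract 8 times ρ1 from ρ2.
Add 2 times ρ1 to ρ3.
Multiply ρ2 by -1.
Subtract ρ2 from ρ3.
Multiply ρ3 by -1.
Subtract ρ3 from ρ2.

2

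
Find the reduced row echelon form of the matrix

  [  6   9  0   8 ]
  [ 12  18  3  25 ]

R1 → 1/6·R1
  [  1  3/2  0  4/3 ]
  [ 12   18  3   25 ]
R2 → R2 − 12·R1
  [ 1  3/2  0  4/3 ]
  [ 0    0  3    9 ]
R2 → 1/3·R2
  [ 1  3/2  0  4/3 ]
  [ 0    0  1    3 ]

[[1, 3/2, 0, 4/3], [0, 0, 1, 3]]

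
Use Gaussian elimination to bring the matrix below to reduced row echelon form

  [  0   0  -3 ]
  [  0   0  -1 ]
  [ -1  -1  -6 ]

[[1, 1, 0], [0, 0, 1], [0, 0, 0]]

R1 <=> R3
  [ -1  -1  -6 ]
  [  0   0  -1 ]
  [  0   0  -3 ]
R1 ← -1·R1
  [ 1  1   6 ]
  [ 0  0  -1 ]
  [ 0  0  -3 ]
R2 ← -1·R2
  [ 1  1   6 ]
  [ 0  0   1 ]
  [ 0  0  -3 ]
R3 ← R3 + 3·R2
  [ 1  1  6 ]
  [ 0  0  1 ]
  [ 0  0  0 ]
R1 ← R1 − 6·R2
  [ 1  1  0 ]
  [ 0  0  1 ]
  [ 0  0  0 ]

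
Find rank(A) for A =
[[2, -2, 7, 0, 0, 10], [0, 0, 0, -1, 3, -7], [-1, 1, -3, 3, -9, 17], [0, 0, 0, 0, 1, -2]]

rank = 4

ρ1 ← 1/2·ρ1
  [  1  -1  7/2   0   0   5 ]
  [  0   0    0  -1   3  -7 ]
  [ -1   1   -3   3  -9  17 ]
  [  0   0    0   0   1  -2 ]
ρ3 ← ρ3 + ρ1
  [ 1  -1  7/2   0   0   5 ]
  [ 0   0    0  -1   3  -7 ]
  [ 0   0  1/2   3  -9  22 ]
  [ 0   0    0   0   1  -2 ]
ρ2 <=> ρ3
  [ 1  -1  7/2   0   0   5 ]
  [ 0   0  1/2   3  -9  22 ]
  [ 0   0    0  -1   3  -7 ]
  [ 0   0    0   0   1  -2 ]
ρ2 ← 2·ρ2
  [ 1  -1  7/2   0    0   5 ]
  [ 0   0    1   6  -18  44 ]
  [ 0   0    0  -1    3  -7 ]
  [ 0   0    0   0    1  -2 ]
ρ3 ← -1·ρ3
  [ 1  -1  7/2  0    0   5 ]
  [ 0   0    1  6  -18  44 ]
  [ 0   0    0  1   -3   7 ]
  [ 0   0    0  0    1  -2 ]
ρ3 ← ρ3 + 3·ρ4
  [ 1  -1  7/2  0    0   5 ]
  [ 0   0    1  6  -18  44 ]
  [ 0   0    0  1    0   1 ]
  [ 0   0    0  0    1  -2 ]
ρ2 ← ρ2 + 18·ρ4
  [ 1  -1  7/2  0  0   5 ]
  [ 0   0    1  6  0   8 ]
  [ 0   0    0  1  0   1 ]
  [ 0   0    0  0  1  -2 ]
ρ2 ← ρ2 − 6·ρ3
  [ 1  -1  7/2  0  0   5 ]
  [ 0   0    1  0  0   2 ]
  [ 0   0    0  1  0   1 ]
  [ 0   0    0  0  1  -2 ]
ρ1 ← ρ1 − 7/2·ρ2
  [ 1  -1  0  0  0  -2 ]
  [ 0   0  1  0  0   2 ]
  [ 0   0  0  1  0   1 ]
  [ 0   0  0  0  1  -2 ]
The reduced form has 4 nonzero rows.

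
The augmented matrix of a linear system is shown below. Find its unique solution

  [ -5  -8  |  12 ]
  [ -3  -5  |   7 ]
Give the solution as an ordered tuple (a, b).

r1 ← -1/5·r1
r2 ← r2 + 3·r1
r2 ← -5·r2
r1 ← r1 − 8/5·r2
Reading off the last column: a = -4, b = 1.

(-4, 1)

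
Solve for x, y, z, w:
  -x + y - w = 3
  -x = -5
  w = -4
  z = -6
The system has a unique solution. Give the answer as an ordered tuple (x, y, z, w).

(5, 4, -6, -4)

Form the augmented matrix and row-reduce:
  [ -1  1  0  -1  |   3 ]
  [ -1  0  0   0  |  -5 ]
  [  0  0  0   1  |  -4 ]
  [  0  0  1   0  |  -6 ]
ρ1 → -1·ρ1
  [  1  -1  0  1  |  -3 ]
  [ -1   0  0  0  |  -5 ]
  [  0   0  0  1  |  -4 ]
  [  0   0  1  0  |  -6 ]
ρ2 → ρ2 + ρ1
  [ 1  -1  0  1  |  -3 ]
  [ 0  -1  0  1  |  -8 ]
  [ 0   0  0  1  |  -4 ]
  [ 0   0  1  0  |  -6 ]
ρ2 → -1·ρ2
  [ 1  -1  0   1  |  -3 ]
  [ 0   1  0  -1  |   8 ]
  [ 0   0  0   1  |  -4 ]
  [ 0   0  1   0  |  -6 ]
ρ3 <=> ρ4
  [ 1  -1  0   1  |  -3 ]
  [ 0   1  0  -1  |   8 ]
  [ 0   0  1   0  |  -6 ]
  [ 0   0  0   1  |  -4 ]
ρ2 → ρ2 + ρ4
  [ 1  -1  0  1  |  -3 ]
  [ 0   1  0  0  |   4 ]
  [ 0   0  1  0  |  -6 ]
  [ 0   0  0  1  |  -4 ]
ρ1 → ρ1 − ρ4
  [ 1  -1  0  0  |   1 ]
  [ 0   1  0  0  |   4 ]
  [ 0   0  1  0  |  -6 ]
  [ 0   0  0  1  |  -4 ]
ρ1 → ρ1 + ρ2
  [ 1  0  0  0  |   5 ]
  [ 0  1  0  0  |   4 ]
  [ 0  0  1  0  |  -6 ]
  [ 0  0  0  1  |  -4 ]
Reading off the last column: x = 5, y = 4, z = -6, w = -4.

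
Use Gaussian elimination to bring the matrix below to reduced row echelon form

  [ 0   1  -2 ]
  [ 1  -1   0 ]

[[1, 0, -2], [0, 1, -2]]

r1 <=> r2
r1 := r1 + r2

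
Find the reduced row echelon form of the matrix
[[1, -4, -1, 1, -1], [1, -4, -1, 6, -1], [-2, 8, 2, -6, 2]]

[[1, -4, -1, 0, -1], [0, 0, 0, 1, 0], [0, 0, 0, 0, 0]]

R2 ← R2 − R1
  [  1  -4  -1   1  -1 ]
  [  0   0   0   5   0 ]
  [ -2   8   2  -6   2 ]
R3 ← R3 + 2·R1
  [ 1  -4  -1   1  -1 ]
  [ 0   0   0   5   0 ]
  [ 0   0   0  -4   0 ]
R2 ← 1/5·R2
  [ 1  -4  -1   1  -1 ]
  [ 0   0   0   1   0 ]
  [ 0   0   0  -4   0 ]
R3 ← R3 + 4·R2
  [ 1  -4  -1  1  -1 ]
  [ 0   0   0  1   0 ]
  [ 0   0   0  0   0 ]
R1 ← R1 − R2
  [ 1  -4  -1  0  -1 ]
  [ 0   0   0  1   0 ]
  [ 0   0   0  0   0 ]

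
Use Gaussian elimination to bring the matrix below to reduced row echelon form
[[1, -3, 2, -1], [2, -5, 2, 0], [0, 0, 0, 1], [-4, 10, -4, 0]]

Subtract 2 times R1 from R2.
  [  1  -3   2  -1 ]
  [  0   1  -2   2 ]
  [  0   0   0   1 ]
  [ -4  10  -4   0 ]
Add 4 times R1 to R4.
  [ 1  -3   2  -1 ]
  [ 0   1  -2   2 ]
  [ 0   0   0   1 ]
  [ 0  -2   4  -4 ]
Add 2 times R2 to R4.
  [ 1  -3   2  -1 ]
  [ 0   1  -2   2 ]
  [ 0   0   0   1 ]
  [ 0   0   0   0 ]
Subtract 2 times R3 from R2.
  [ 1  -3   2  -1 ]
  [ 0   1  -2   0 ]
  [ 0   0   0   1 ]
  [ 0   0   0   0 ]
Add R3 to R1.
  [ 1  -3   2  0 ]
  [ 0   1  -2  0 ]
  [ 0   0   0  1 ]
  [ 0   0   0  0 ]
Add 3 times R2 to R1.
  [ 1  0  -4  0 ]
  [ 0  1  -2  0 ]
  [ 0  0   0  1 ]
  [ 0  0   0  0 ]

[[1, 0, -4, 0], [0, 1, -2, 0], [0, 0, 0, 1], [0, 0, 0, 0]]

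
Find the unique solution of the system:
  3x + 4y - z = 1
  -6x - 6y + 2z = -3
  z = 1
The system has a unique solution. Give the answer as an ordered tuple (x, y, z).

Form the augmented matrix and row-reduce:
  [  3   4  -1  |   1 ]
  [ -6  -6   2  |  -3 ]
  [  0   0   1  |   1 ]
R1 ← 1/3·R1
  [  1  4/3  -1/3  |  1/3 ]
  [ -6   -6     2  |   -3 ]
  [  0    0     1  |    1 ]
R2 ← R2 + 6·R1
  [ 1  4/3  -1/3  |  1/3 ]
  [ 0    2     0  |   -1 ]
  [ 0    0     1  |    1 ]
R2 ← 1/2·R2
  [ 1  4/3  -1/3  |   1/3 ]
  [ 0    1     0  |  -1/2 ]
  [ 0    0     1  |     1 ]
R1 ← R1 + 1/3·R3
  [ 1  4/3  0  |   2/3 ]
  [ 0    1  0  |  -1/2 ]
  [ 0    0  1  |     1 ]
R1 ← R1 − 4/3·R2
  [ 1  0  0  |   4/3 ]
  [ 0  1  0  |  -1/2 ]
  [ 0  0  1  |     1 ]
Reading off the last column: x = 4/3, y = -1/2, z = 1.

(4/3, -1/2, 1)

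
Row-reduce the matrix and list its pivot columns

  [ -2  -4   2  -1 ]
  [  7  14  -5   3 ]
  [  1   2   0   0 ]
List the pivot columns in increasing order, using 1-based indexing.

Multiply R1 by -1/2.
  [ 1   2  -1  1/2 ]
  [ 7  14  -5    3 ]
  [ 1   2   0    0 ]
Subtract 7 times R1 from R2.
  [ 1  2  -1   1/2 ]
  [ 0  0   2  -1/2 ]
  [ 1  2   0     0 ]
Subtract R1 from R3.
  [ 1  2  -1   1/2 ]
  [ 0  0   2  -1/2 ]
  [ 0  0   1  -1/2 ]
Multiply R2 by 1/2.
  [ 1  2  -1   1/2 ]
  [ 0  0   1  -1/4 ]
  [ 0  0   1  -1/2 ]
Subtract R2 from R3.
  [ 1  2  -1   1/2 ]
  [ 0  0   1  -1/4 ]
  [ 0  0   0  -1/4 ]
Multiply R3 by -4.
  [ 1  2  -1   1/2 ]
  [ 0  0   1  -1/4 ]
  [ 0  0   0     1 ]
Add 1/4 times R3 to R2.
  [ 1  2  -1  1/2 ]
  [ 0  0   1    0 ]
  [ 0  0   0    1 ]
Subtract 1/2 times R3 from R1.
  [ 1  2  -1  0 ]
  [ 0  0   1  0 ]
  [ 0  0   0  1 ]
Add R2 to R1.
  [ 1  2  0  0 ]
  [ 0  0  1  0 ]
  [ 0  0  0  1 ]
Pivot columns are the columns containing a leading 1.

1, 3, 4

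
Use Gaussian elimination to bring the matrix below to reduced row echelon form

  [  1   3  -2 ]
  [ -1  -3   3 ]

Add R1 to R2.
  [ 1  3  -2 ]
  [ 0  0   1 ]
Add 2 times R2 to R1.
  [ 1  3  0 ]
  [ 0  0  1 ]

[[1, 3, 0], [0, 0, 1]]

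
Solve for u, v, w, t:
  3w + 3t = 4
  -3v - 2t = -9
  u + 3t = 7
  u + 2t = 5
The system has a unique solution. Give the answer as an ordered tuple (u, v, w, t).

Form the augmented matrix and row-reduce:
  [ 0   0  3   3  |   4 ]
  [ 0  -3  0  -2  |  -9 ]
  [ 1   0  0   3  |   7 ]
  [ 1   0  0   2  |   5 ]
ρ1 <=> ρ3
  [ 1   0  0   3  |   7 ]
  [ 0  -3  0  -2  |  -9 ]
  [ 0   0  3   3  |   4 ]
  [ 1   0  0   2  |   5 ]
ρ4 := ρ4 − ρ1
  [ 1   0  0   3  |   7 ]
  [ 0  -3  0  -2  |  -9 ]
  [ 0   0  3   3  |   4 ]
  [ 0   0  0  -1  |  -2 ]
ρ2 := -1/3·ρ2
  [ 1  0  0    3  |   7 ]
  [ 0  1  0  2/3  |   3 ]
  [ 0  0  3    3  |   4 ]
  [ 0  0  0   -1  |  -2 ]
ρ3 := 1/3·ρ3
  [ 1  0  0    3  |    7 ]
  [ 0  1  0  2/3  |    3 ]
  [ 0  0  1    1  |  4/3 ]
  [ 0  0  0   -1  |   -2 ]
ρ4 := -1·ρ4
  [ 1  0  0    3  |    7 ]
  [ 0  1  0  2/3  |    3 ]
  [ 0  0  1    1  |  4/3 ]
  [ 0  0  0    1  |    2 ]
ρ3 := ρ3 − ρ4
  [ 1  0  0    3  |     7 ]
  [ 0  1  0  2/3  |     3 ]
  [ 0  0  1    0  |  -2/3 ]
  [ 0  0  0    1  |     2 ]
ρ2 := ρ2 − 2/3·ρ4
  [ 1  0  0  3  |     7 ]
  [ 0  1  0  0  |   5/3 ]
  [ 0  0  1  0  |  -2/3 ]
  [ 0  0  0  1  |     2 ]
ρ1 := ρ1 − 3·ρ4
  [ 1  0  0  0  |     1 ]
  [ 0  1  0  0  |   5/3 ]
  [ 0  0  1  0  |  -2/3 ]
  [ 0  0  0  1  |     2 ]
Reading off the last column: u = 1, v = 5/3, w = -2/3, t = 2.

(1, 5/3, -2/3, 2)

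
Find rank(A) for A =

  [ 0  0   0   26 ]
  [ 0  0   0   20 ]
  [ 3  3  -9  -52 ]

rank = 2

R1 ↔ R3
  [ 3  3  -9  -52 ]
  [ 0  0   0   20 ]
  [ 0  0   0   26 ]
R1 := 1/3·R1
  [ 1  1  -3  -52/3 ]
  [ 0  0   0     20 ]
  [ 0  0   0     26 ]
R2 := 1/20·R2
  [ 1  1  -3  -52/3 ]
  [ 0  0   0      1 ]
  [ 0  0   0     26 ]
R3 := R3 − 26·R2
  [ 1  1  -3  -52/3 ]
  [ 0  0   0      1 ]
  [ 0  0   0      0 ]
R1 := R1 + 52/3·R2
  [ 1  1  -3  0 ]
  [ 0  0   0  1 ]
  [ 0  0   0  0 ]
The reduced form has 2 nonzero rows.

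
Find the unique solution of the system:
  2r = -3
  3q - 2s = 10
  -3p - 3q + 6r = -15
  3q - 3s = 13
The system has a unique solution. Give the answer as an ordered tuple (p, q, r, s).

Form the augmented matrix and row-reduce:
  [  0   0  2   0  |   -3 ]
  [  0   3  0  -2  |   10 ]
  [ -3  -3  6   0  |  -15 ]
  [  0   3  0  -3  |   13 ]
r1 ↔ r3
  [ -3  -3  6   0  |  -15 ]
  [  0   3  0  -2  |   10 ]
  [  0   0  2   0  |   -3 ]
  [  0   3  0  -3  |   13 ]
r1 -> -1/3·r1
  [ 1  1  -2   0  |   5 ]
  [ 0  3   0  -2  |  10 ]
  [ 0  0   2   0  |  -3 ]
  [ 0  3   0  -3  |  13 ]
r2 -> 1/3·r2
  [ 1  1  -2     0  |     5 ]
  [ 0  1   0  -2/3  |  10/3 ]
  [ 0  0   2     0  |    -3 ]
  [ 0  3   0    -3  |    13 ]
r4 -> r4 − 3·r2
  [ 1  1  -2     0  |     5 ]
  [ 0  1   0  -2/3  |  10/3 ]
  [ 0  0   2     0  |    -3 ]
  [ 0  0   0    -1  |     3 ]
r3 -> 1/2·r3
  [ 1  1  -2     0  |     5 ]
  [ 0  1   0  -2/3  |  10/3 ]
  [ 0  0   1     0  |  -3/2 ]
  [ 0  0   0    -1  |     3 ]
r4 -> -1·r4
  [ 1  1  -2     0  |     5 ]
  [ 0  1   0  -2/3  |  10/3 ]
  [ 0  0   1     0  |  -3/2 ]
  [ 0  0   0     1  |    -3 ]
r2 -> r2 + 2/3·r4
  [ 1  1  -2  0  |     5 ]
  [ 0  1   0  0  |   4/3 ]
  [ 0  0   1  0  |  -3/2 ]
  [ 0  0   0  1  |    -3 ]
r1 -> r1 + 2·r3
  [ 1  1  0  0  |     2 ]
  [ 0  1  0  0  |   4/3 ]
  [ 0  0  1  0  |  -3/2 ]
  [ 0  0  0  1  |    -3 ]
r1 -> r1 − r2
  [ 1  0  0  0  |   2/3 ]
  [ 0  1  0  0  |   4/3 ]
  [ 0  0  1  0  |  -3/2 ]
  [ 0  0  0  1  |    -3 ]
Reading off the last column: p = 2/3, q = 4/3, r = -3/2, s = -3.

(2/3, 4/3, -3/2, -3)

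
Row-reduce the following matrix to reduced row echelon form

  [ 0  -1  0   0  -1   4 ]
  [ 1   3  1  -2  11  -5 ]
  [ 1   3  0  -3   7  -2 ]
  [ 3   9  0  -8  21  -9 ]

R1 <=> R2
  [ 1   3  1  -2  11  -5 ]
  [ 0  -1  0   0  -1   4 ]
  [ 1   3  0  -3   7  -2 ]
  [ 3   9  0  -8  21  -9 ]
R3 -> R3 − R1
  [ 1   3   1  -2  11  -5 ]
  [ 0  -1   0   0  -1   4 ]
  [ 0   0  -1  -1  -4   3 ]
  [ 3   9   0  -8  21  -9 ]
R4 -> R4 − 3·R1
  [ 1   3   1  -2   11  -5 ]
  [ 0  -1   0   0   -1   4 ]
  [ 0   0  -1  -1   -4   3 ]
  [ 0   0  -3  -2  -12   6 ]
R2 -> -1·R2
  [ 1  3   1  -2   11  -5 ]
  [ 0  1   0   0    1  -4 ]
  [ 0  0  -1  -1   -4   3 ]
  [ 0  0  -3  -2  -12   6 ]
R3 -> -1·R3
  [ 1  3   1  -2   11  -5 ]
  [ 0  1   0   0    1  -4 ]
  [ 0  0   1   1    4  -3 ]
  [ 0  0  -3  -2  -12   6 ]
R4 -> R4 + 3·R3
  [ 1  3  1  -2  11  -5 ]
  [ 0  1  0   0   1  -4 ]
  [ 0  0  1   1   4  -3 ]
  [ 0  0  0   1   0  -3 ]
R3 -> R3 − R4
  [ 1  3  1  -2  11  -5 ]
  [ 0  1  0   0   1  -4 ]
  [ 0  0  1   0   4   0 ]
  [ 0  0  0   1   0  -3 ]
R1 -> R1 + 2·R4
  [ 1  3  1  0  11  -11 ]
  [ 0  1  0  0   1   -4 ]
  [ 0  0  1  0   4    0 ]
  [ 0  0  0  1   0   -3 ]
R1 -> R1 − R3
  [ 1  3  0  0  7  -11 ]
  [ 0  1  0  0  1   -4 ]
  [ 0  0  1  0  4    0 ]
  [ 0  0  0  1  0   -3 ]
R1 -> R1 − 3·R2
  [ 1  0  0  0  4   1 ]
  [ 0  1  0  0  1  -4 ]
  [ 0  0  1  0  4   0 ]
  [ 0  0  0  1  0  -3 ]

[[1, 0, 0, 0, 4, 1], [0, 1, 0, 0, 1, -4], [0, 0, 1, 0, 4, 0], [0, 0, 0, 1, 0, -3]]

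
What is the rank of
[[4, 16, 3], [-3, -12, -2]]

Multiply r1 by 1/4.
  [  1    4  3/4 ]
  [ -3  -12   -2 ]
Add 3 times r1 to r2.
  [ 1  4  3/4 ]
  [ 0  0  1/4 ]
Multiply r2 by 4.
  [ 1  4  3/4 ]
  [ 0  0    1 ]
Subtract 3/4 times r2 from r1.
  [ 1  4  0 ]
  [ 0  0  1 ]
The reduced form has 2 nonzero rows.

rank = 2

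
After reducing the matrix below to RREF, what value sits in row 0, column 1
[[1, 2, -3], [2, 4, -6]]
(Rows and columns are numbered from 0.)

R2 ← R2 − 2·R1
  [ 1  2  -3 ]
  [ 0  0   0 ]

2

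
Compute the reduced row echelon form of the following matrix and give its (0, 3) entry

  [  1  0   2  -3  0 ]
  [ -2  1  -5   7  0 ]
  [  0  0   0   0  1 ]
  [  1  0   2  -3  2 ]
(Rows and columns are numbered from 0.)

-3

R2 → R2 + 2·R1
  [ 1  0   2  -3  0 ]
  [ 0  1  -1   1  0 ]
  [ 0  0   0   0  1 ]
  [ 1  0   2  -3  2 ]
R4 → R4 − R1
  [ 1  0   2  -3  0 ]
  [ 0  1  -1   1  0 ]
  [ 0  0   0   0  1 ]
  [ 0  0   0   0  2 ]
R4 → R4 − 2·R3
  [ 1  0   2  -3  0 ]
  [ 0  1  -1   1  0 ]
  [ 0  0   0   0  1 ]
  [ 0  0   0   0  0 ]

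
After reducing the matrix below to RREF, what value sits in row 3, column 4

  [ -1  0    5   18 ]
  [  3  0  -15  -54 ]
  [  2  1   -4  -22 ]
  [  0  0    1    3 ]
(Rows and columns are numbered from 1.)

R1 ← -1·R1
  [ 1  0   -5  -18 ]
  [ 3  0  -15  -54 ]
  [ 2  1   -4  -22 ]
  [ 0  0    1    3 ]
R2 ← R2 − 3·R1
  [ 1  0  -5  -18 ]
  [ 0  0   0    0 ]
  [ 2  1  -4  -22 ]
  [ 0  0   1    3 ]
R3 ← R3 − 2·R1
  [ 1  0  -5  -18 ]
  [ 0  0   0    0 ]
  [ 0  1   6   14 ]
  [ 0  0   1    3 ]
R2 <=> R3
  [ 1  0  -5  -18 ]
  [ 0  1   6   14 ]
  [ 0  0   0    0 ]
  [ 0  0   1    3 ]
R3 <=> R4
  [ 1  0  -5  -18 ]
  [ 0  1   6   14 ]
  [ 0  0   1    3 ]
  [ 0  0   0    0 ]
R2 ← R2 − 6·R3
  [ 1  0  -5  -18 ]
  [ 0  1   0   -4 ]
  [ 0  0   1    3 ]
  [ 0  0   0    0 ]
R1 ← R1 + 5·R3
  [ 1  0  0  -3 ]
  [ 0  1  0  -4 ]
  [ 0  0  1   3 ]
  [ 0  0  0   0 ]

3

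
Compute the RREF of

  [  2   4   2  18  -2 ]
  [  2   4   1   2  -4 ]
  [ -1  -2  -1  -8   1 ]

R1 := 1/2·R1
  [  1   2   1   9  -1 ]
  [  2   4   1   2  -4 ]
  [ -1  -2  -1  -8   1 ]
R2 := R2 − 2·R1
  [  1   2   1    9  -1 ]
  [  0   0  -1  -16  -2 ]
  [ -1  -2  -1   -8   1 ]
R3 := R3 + R1
  [ 1  2   1    9  -1 ]
  [ 0  0  -1  -16  -2 ]
  [ 0  0   0    1   0 ]
R2 := -1·R2
  [ 1  2  1   9  -1 ]
  [ 0  0  1  16   2 ]
  [ 0  0  0   1   0 ]
R2 := R2 − 16·R3
  [ 1  2  1  9  -1 ]
  [ 0  0  1  0   2 ]
  [ 0  0  0  1   0 ]
R1 := R1 − 9·R3
  [ 1  2  1  0  -1 ]
  [ 0  0  1  0   2 ]
  [ 0  0  0  1   0 ]
R1 := R1 − R2
  [ 1  2  0  0  -3 ]
  [ 0  0  1  0   2 ]
  [ 0  0  0  1   0 ]

[[1, 2, 0, 0, -3], [0, 0, 1, 0, 2], [0, 0, 0, 1, 0]]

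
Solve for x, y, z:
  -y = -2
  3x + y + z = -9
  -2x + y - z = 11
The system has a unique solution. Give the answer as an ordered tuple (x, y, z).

Form the augmented matrix and row-reduce:
  [  0  -1   0  |  -2 ]
  [  3   1   1  |  -9 ]
  [ -2   1  -1  |  11 ]
Swap r1 and r2.
Multiply r1 by 1/3.
Add 2 times r1 to r3.
Multiply r2 by -1.
Subtract 5/3 times r2 from r3.
Multiply r3 by -3.
Subtract 1/3 times r3 from r1.
Subtract 1/3 times r2 from r1.
Reading off the last column: x = -2, y = 2, z = -5.

(-2, 2, -5)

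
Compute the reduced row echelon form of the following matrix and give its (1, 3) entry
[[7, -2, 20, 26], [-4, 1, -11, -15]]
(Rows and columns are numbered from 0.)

ρ1 ← 1/7·ρ1
  [  1  -2/7  20/7  26/7 ]
  [ -4     1   -11   -15 ]
ρ2 ← ρ2 + 4·ρ1
  [ 1  -2/7  20/7  26/7 ]
  [ 0  -1/7   3/7  -1/7 ]
ρ2 ← -7·ρ2
  [ 1  -2/7  20/7  26/7 ]
  [ 0     1    -3     1 ]
ρ1 ← ρ1 + 2/7·ρ2
  [ 1  0   2  4 ]
  [ 0  1  -3  1 ]

1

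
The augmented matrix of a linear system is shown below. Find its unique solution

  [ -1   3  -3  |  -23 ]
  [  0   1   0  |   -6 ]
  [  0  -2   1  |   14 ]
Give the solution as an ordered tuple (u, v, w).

ρ1 ← -1·ρ1
  [ 1  -3  3  |  23 ]
  [ 0   1  0  |  -6 ]
  [ 0  -2  1  |  14 ]
ρ3 ← ρ3 + 2·ρ2
  [ 1  -3  3  |  23 ]
  [ 0   1  0  |  -6 ]
  [ 0   0  1  |   2 ]
ρ1 ← ρ1 − 3·ρ3
  [ 1  -3  0  |  17 ]
  [ 0   1  0  |  -6 ]
  [ 0   0  1  |   2 ]
ρ1 ← ρ1 + 3·ρ2
  [ 1  0  0  |  -1 ]
  [ 0  1  0  |  -6 ]
  [ 0  0  1  |   2 ]
Reading off the last column: u = -1, v = -6, w = 2.

(-1, -6, 2)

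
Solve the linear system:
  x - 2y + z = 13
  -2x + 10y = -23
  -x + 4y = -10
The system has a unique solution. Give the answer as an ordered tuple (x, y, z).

Form the augmented matrix and row-reduce:
  [  1  -2  1  |   13 ]
  [ -2  10  0  |  -23 ]
  [ -1   4  0  |  -10 ]
Add 2 times R1 to R2.
  [  1  -2  1  |   13 ]
  [  0   6  2  |    3 ]
  [ -1   4  0  |  -10 ]
Add R1 to R3.
  [ 1  -2  1  |  13 ]
  [ 0   6  2  |   3 ]
  [ 0   2  1  |   3 ]
Multiply R2 by 1/6.
  [ 1  -2    1  |   13 ]
  [ 0   1  1/3  |  1/2 ]
  [ 0   2    1  |    3 ]
Subtract 2 times R2 from R3.
  [ 1  -2    1  |   13 ]
  [ 0   1  1/3  |  1/2 ]
  [ 0   0  1/3  |    2 ]
Multiply R3 by 3.
  [ 1  -2    1  |   13 ]
  [ 0   1  1/3  |  1/2 ]
  [ 0   0    1  |    6 ]
Subtract 1/3 times R3 from R2.
  [ 1  -2  1  |    13 ]
  [ 0   1  0  |  -3/2 ]
  [ 0   0  1  |     6 ]
Subtract R3 from R1.
  [ 1  -2  0  |     7 ]
  [ 0   1  0  |  -3/2 ]
  [ 0   0  1  |     6 ]
Add 2 times R2 to R1.
  [ 1  0  0  |     4 ]
  [ 0  1  0  |  -3/2 ]
  [ 0  0  1  |     6 ]
Reading off the last column: x = 4, y = -3/2, z = 6.

(4, -3/2, 6)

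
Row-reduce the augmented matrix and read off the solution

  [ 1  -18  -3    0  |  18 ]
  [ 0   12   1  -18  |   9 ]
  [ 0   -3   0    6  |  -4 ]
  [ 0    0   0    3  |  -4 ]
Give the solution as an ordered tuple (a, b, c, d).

Multiply R2 by 1/12.
Add 3 times R2 to R3.
Multiply R3 by 4.
Multiply R4 by 1/3.
Subtract 6 times R4 from R3.
Add 3/2 times R4 to R2.
Subtract 1/12 times R3 from R2.
Add 3 times R3 to R1.
Add 18 times R2 to R1.
Reading off the last column: a = -3, b = -4/3, c = 1, d = -4/3.

(-3, -4/3, 1, -4/3)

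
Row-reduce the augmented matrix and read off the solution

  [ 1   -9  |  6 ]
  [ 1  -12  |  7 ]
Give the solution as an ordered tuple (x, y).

(3, -1/3)

R2 -> R2 − R1
R2 -> -1/3·R2
R1 -> R1 + 9·R2
Reading off the last column: x = 3, y = -1/3.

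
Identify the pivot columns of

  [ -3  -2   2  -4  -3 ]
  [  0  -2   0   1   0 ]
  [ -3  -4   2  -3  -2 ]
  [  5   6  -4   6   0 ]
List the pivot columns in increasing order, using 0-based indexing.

r1 → -1/3·r1
  [  1  2/3  -2/3  4/3   1 ]
  [  0   -2     0    1   0 ]
  [ -3   -4     2   -3  -2 ]
  [  5    6    -4    6   0 ]
r3 → r3 + 3·r1
  [ 1  2/3  -2/3  4/3  1 ]
  [ 0   -2     0    1  0 ]
  [ 0   -2     0    1  1 ]
  [ 5    6    -4    6  0 ]
r4 → r4 − 5·r1
  [ 1  2/3  -2/3   4/3   1 ]
  [ 0   -2     0     1   0 ]
  [ 0   -2     0     1   1 ]
  [ 0  8/3  -2/3  -2/3  -5 ]
r2 → -1/2·r2
  [ 1  2/3  -2/3   4/3   1 ]
  [ 0    1     0  -1/2   0 ]
  [ 0   -2     0     1   1 ]
  [ 0  8/3  -2/3  -2/3  -5 ]
r3 → r3 + 2·r2
  [ 1  2/3  -2/3   4/3   1 ]
  [ 0    1     0  -1/2   0 ]
  [ 0    0     0     0   1 ]
  [ 0  8/3  -2/3  -2/3  -5 ]
r4 → r4 − 8/3·r2
  [ 1  2/3  -2/3   4/3   1 ]
  [ 0    1     0  -1/2   0 ]
  [ 0    0     0     0   1 ]
  [ 0    0  -2/3   2/3  -5 ]
r3 <-> r4
  [ 1  2/3  -2/3   4/3   1 ]
  [ 0    1     0  -1/2   0 ]
  [ 0    0  -2/3   2/3  -5 ]
  [ 0    0     0     0   1 ]
r3 → -3/2·r3
  [ 1  2/3  -2/3   4/3     1 ]
  [ 0    1     0  -1/2     0 ]
  [ 0    0     1    -1  15/2 ]
  [ 0    0     0     0     1 ]
r3 → r3 − 15/2·r4
  [ 1  2/3  -2/3   4/3  1 ]
  [ 0    1     0  -1/2  0 ]
  [ 0    0     1    -1  0 ]
  [ 0    0     0     0  1 ]
r1 → r1 − r4
  [ 1  2/3  -2/3   4/3  0 ]
  [ 0    1     0  -1/2  0 ]
  [ 0    0     1    -1  0 ]
  [ 0    0     0     0  1 ]
r1 → r1 + 2/3·r3
  [ 1  2/3  0   2/3  0 ]
  [ 0    1  0  -1/2  0 ]
  [ 0    0  1    -1  0 ]
  [ 0    0  0     0  1 ]
r1 → r1 − 2/3·r2
  [ 1  0  0     1  0 ]
  [ 0  1  0  -1/2  0 ]
  [ 0  0  1    -1  0 ]
  [ 0  0  0     0  1 ]
Pivot columns are the columns containing a leading 1.

0, 1, 2, 4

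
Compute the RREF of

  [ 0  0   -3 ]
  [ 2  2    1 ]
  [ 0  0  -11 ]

[[1, 1, 0], [0, 0, 1], [0, 0, 0]]

R1 <=> R2
  [ 2  2    1 ]
  [ 0  0   -3 ]
  [ 0  0  -11 ]
R1 := 1/2·R1
  [ 1  1  1/2 ]
  [ 0  0   -3 ]
  [ 0  0  -11 ]
R2 := -1/3·R2
  [ 1  1  1/2 ]
  [ 0  0    1 ]
  [ 0  0  -11 ]
R3 := R3 + 11·R2
  [ 1  1  1/2 ]
  [ 0  0    1 ]
  [ 0  0    0 ]
R1 := R1 − 1/2·R2
  [ 1  1  0 ]
  [ 0  0  1 ]
  [ 0  0  0 ]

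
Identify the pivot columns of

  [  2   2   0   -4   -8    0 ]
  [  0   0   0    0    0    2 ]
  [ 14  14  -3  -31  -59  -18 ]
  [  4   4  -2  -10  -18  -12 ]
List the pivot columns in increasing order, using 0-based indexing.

R1 → 1/2·R1
R3 → R3 − 14·R1
R4 → R4 − 4·R1
R2 ↔ R3
R2 → -1/3·R2
R4 → R4 + 2·R2
R3 → 1/2·R3
R2 → R2 − 6·R3
Pivot columns are the columns containing a leading 1.

0, 2, 5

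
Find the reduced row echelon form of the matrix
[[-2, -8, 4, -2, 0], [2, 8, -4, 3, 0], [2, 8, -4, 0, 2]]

R1 ← -1/2·R1
  [ 1  4  -2  1  0 ]
  [ 2  8  -4  3  0 ]
  [ 2  8  -4  0  2 ]
R2 ← R2 − 2·R1
  [ 1  4  -2  1  0 ]
  [ 0  0   0  1  0 ]
  [ 2  8  -4  0  2 ]
R3 ← R3 − 2·R1
  [ 1  4  -2   1  0 ]
  [ 0  0   0   1  0 ]
  [ 0  0   0  -2  2 ]
R3 ← R3 + 2·R2
  [ 1  4  -2  1  0 ]
  [ 0  0   0  1  0 ]
  [ 0  0   0  0  2 ]
R3 ← 1/2·R3
  [ 1  4  -2  1  0 ]
  [ 0  0   0  1  0 ]
  [ 0  0   0  0  1 ]
R1 ← R1 − R2
  [ 1  4  -2  0  0 ]
  [ 0  0   0  1  0 ]
  [ 0  0   0  0  1 ]

[[1, 4, -2, 0, 0], [0, 0, 0, 1, 0], [0, 0, 0, 0, 1]]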